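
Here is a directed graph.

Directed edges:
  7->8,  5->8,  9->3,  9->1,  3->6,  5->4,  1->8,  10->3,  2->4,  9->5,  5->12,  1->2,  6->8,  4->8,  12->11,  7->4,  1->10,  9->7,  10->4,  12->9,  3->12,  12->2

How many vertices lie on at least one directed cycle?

6

A vertex is on a directed cycle iff it belongs to a strongly connected component of size ≥ 2 (or has a self-loop).
The vertices on cycles are {1, 3, 5, 9, 10, 12} — 6 in total.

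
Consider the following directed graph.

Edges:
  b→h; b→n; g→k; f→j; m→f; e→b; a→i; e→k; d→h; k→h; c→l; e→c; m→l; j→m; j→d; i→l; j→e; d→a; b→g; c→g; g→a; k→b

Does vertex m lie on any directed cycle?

m is on a cycle iff m can reach itself via ≥1 edge.
m → f → j → m — yes.

Yes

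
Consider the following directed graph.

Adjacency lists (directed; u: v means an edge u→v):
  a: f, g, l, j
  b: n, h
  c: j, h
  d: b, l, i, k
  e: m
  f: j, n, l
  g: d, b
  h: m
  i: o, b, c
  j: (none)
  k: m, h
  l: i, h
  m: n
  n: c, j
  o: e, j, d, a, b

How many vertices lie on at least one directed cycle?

11

A vertex is on a directed cycle iff it belongs to a strongly connected component of size ≥ 2 (or has a self-loop).
The vertices on cycles are {a, c, d, f, g, h, i, l, m, n, o} — 11 in total.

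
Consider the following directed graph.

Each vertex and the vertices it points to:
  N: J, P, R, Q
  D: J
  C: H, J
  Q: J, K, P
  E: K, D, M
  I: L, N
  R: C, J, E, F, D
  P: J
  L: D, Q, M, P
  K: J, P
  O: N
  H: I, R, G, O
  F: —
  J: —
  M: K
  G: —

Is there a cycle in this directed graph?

DFS with white/gray/black marking, starting from J:
J gray
J black
N gray
  N→J: J black — skip
  P gray
    P→J: J black — skip
  P black
  R gray
    C gray
      H gray
        I gray
          L gray
            D gray
              D→J: J black — skip
            D black
            Q gray
              Q→J: J black — skip
              K gray
                K→J: J black — skip
                K→P: P black — skip
              K black
              Q→P: P black — skip
            Q black
            M gray
              M→K: K black — skip
            M black
            L→P: P black — skip
          L black
          I→N: N is gray → back edge
Back edge found, so a cycle exists: N → R → C → H → I → N.

Yes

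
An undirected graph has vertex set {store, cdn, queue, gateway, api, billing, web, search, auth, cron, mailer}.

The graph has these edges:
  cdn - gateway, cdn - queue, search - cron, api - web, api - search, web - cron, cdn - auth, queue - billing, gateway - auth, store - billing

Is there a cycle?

Yes

DFS, tracking each vertex's parent; an edge to a visited non-parent vertex closes a cycle.
Start from auth:
visit auth (parent –)
  visit cdn (parent auth)
    cdn–auth: parent, skip
    visit gateway (parent cdn)
      gateway–auth: auth visited and ≠ parent → cycle
Cycle: auth – cdn – gateway – auth.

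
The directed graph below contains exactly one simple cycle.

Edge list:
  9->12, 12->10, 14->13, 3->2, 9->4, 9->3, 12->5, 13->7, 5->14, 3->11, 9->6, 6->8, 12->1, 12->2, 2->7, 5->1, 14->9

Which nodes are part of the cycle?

5, 9, 12, 14

DFS with gray/black marking from 9:
9 gray
  6 gray
    8 gray
    8 black
  6 black
  3 gray
    11 gray
    11 black
    2 gray
      7 gray
      7 black
    2 black
  3 black
  4 gray
  4 black
  12 gray
    12→2: 2 black — skip
    1 gray
    1 black
    10 gray
    10 black
    5 gray
      5→1: 1 black — skip
      14 gray
        13 gray
          13→7: 7 black — skip
        13 black
        14→9: 9 is gray → back edge
Back edge closes the cycle 9 → 12 → 5 → 14 → 9; its vertices are {5, 9, 12, 14}.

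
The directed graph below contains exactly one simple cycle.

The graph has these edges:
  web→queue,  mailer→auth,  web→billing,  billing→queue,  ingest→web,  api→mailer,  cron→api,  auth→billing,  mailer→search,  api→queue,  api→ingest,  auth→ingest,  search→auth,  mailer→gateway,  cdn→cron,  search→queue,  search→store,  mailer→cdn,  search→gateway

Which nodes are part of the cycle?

api, cdn, cron, mailer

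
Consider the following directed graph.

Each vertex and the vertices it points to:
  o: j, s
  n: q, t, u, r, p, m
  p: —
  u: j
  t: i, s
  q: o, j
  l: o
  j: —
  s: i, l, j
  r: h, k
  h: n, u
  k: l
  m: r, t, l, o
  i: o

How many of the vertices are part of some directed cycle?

8

A vertex is on a directed cycle iff it belongs to a strongly connected component of size ≥ 2 (or has a self-loop).
The vertices on cycles are {h, i, l, m, n, o, r, s} — 8 in total.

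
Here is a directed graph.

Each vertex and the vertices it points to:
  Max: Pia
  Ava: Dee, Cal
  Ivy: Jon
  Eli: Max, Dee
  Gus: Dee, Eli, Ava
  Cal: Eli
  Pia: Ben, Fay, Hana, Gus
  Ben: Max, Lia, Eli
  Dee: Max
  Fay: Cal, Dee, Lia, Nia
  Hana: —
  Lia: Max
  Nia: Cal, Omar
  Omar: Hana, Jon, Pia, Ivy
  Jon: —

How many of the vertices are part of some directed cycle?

12

A vertex is on a directed cycle iff it belongs to a strongly connected component of size ≥ 2 (or has a self-loop).
The vertices on cycles are {Ava, Ben, Cal, Dee, Eli, Fay, Gus, Lia, Max, Nia, Pia, Omar} — 12 in total.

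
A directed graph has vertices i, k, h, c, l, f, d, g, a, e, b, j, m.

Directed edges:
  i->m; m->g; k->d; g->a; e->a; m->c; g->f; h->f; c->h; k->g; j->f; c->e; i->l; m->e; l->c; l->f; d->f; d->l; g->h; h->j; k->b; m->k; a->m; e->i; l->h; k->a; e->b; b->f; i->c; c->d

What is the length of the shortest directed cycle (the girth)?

3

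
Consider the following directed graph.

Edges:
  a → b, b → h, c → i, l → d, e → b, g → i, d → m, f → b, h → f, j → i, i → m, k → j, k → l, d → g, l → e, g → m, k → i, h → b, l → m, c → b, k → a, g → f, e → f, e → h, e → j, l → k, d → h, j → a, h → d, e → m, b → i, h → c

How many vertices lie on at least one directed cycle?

8

A vertex is on a directed cycle iff it belongs to a strongly connected component of size ≥ 2 (or has a self-loop).
The vertices on cycles are {b, c, d, f, g, h, k, l} — 8 in total.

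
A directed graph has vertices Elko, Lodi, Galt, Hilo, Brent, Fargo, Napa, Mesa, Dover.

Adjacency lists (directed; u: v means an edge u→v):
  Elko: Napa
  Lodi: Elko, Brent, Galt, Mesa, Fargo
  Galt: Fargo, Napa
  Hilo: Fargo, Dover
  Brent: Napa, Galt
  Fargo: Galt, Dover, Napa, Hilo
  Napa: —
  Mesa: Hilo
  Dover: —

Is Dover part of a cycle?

No

Dover lies on a cycle iff there is a path from Dover back to itself.
Exploring from Dover, it never reaches itself; equivalently, its strongly connected component is a singleton.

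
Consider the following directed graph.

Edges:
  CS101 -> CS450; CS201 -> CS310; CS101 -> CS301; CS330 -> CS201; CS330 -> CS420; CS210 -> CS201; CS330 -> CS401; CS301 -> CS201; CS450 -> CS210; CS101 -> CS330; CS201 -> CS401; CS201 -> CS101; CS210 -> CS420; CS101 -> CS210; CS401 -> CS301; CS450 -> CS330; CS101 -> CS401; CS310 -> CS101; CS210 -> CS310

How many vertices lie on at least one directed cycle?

8

A vertex is on a directed cycle iff it belongs to a strongly connected component of size ≥ 2 (or has a self-loop).
The vertices on cycles are {CS101, CS201, CS210, CS301, CS310, CS330, CS401, CS450} — 8 in total.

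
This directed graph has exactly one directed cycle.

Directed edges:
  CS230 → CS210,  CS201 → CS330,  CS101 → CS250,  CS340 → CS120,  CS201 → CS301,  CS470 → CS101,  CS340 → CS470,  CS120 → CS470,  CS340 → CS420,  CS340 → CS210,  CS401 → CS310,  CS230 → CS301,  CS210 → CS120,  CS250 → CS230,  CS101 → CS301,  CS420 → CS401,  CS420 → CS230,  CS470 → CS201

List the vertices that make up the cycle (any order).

DFS with gray/black marking from CS470:
CS470 gray
  CS201 gray
    CS301 gray
    CS301 black
    CS330 gray
    CS330 black
  CS201 black
  CS101 gray
    CS250 gray
      CS230 gray
        CS230→CS301: CS301 black — skip
        CS210 gray
          CS120 gray
            CS120→CS470: CS470 is gray → back edge
Back edge closes the cycle CS470 → CS101 → CS250 → CS230 → CS210 → CS120 → CS470; its vertices are {CS101, CS120, CS210, CS230, CS250, CS470}.

CS101, CS120, CS210, CS230, CS250, CS470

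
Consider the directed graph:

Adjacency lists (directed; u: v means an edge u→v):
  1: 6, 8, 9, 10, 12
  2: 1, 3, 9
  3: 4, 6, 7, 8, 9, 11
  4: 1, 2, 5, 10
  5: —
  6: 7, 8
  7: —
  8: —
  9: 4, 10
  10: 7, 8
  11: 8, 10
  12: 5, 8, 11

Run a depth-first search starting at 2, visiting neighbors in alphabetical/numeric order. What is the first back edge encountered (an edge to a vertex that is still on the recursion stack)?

DFS from 2 (visiting neighbors in alphabetical/numeric order); mark gray on enter, black on exit:
2 gray
  1 gray
    6 gray
      7 gray
      7 black
      8 gray
      8 black
    6 black
    1→8: 8 black — skip
    9 gray
      4 gray
        4→1: 1 is gray → back edge
First back edge: 4 → 1.

4->1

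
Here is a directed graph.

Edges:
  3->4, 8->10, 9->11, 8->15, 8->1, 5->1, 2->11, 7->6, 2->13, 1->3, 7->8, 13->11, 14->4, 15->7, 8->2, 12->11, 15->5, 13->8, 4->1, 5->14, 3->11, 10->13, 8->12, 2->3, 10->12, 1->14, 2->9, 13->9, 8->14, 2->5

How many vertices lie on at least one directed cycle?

A vertex is on a directed cycle iff it belongs to a strongly connected component of size ≥ 2 (or has a self-loop).
The vertices on cycles are {1, 2, 3, 4, 7, 8, 10, 13, 14, 15} — 10 in total.

10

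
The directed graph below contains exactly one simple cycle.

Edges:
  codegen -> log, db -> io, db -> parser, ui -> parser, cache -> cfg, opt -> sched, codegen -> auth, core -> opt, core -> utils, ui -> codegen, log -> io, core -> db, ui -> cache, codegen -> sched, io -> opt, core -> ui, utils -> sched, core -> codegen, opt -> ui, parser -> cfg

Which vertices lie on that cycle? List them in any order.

io, ui, log, opt, codegen

DFS with gray/black marking from ui:
ui gray
  codegen gray
    sched gray
    sched black
    auth gray
    auth black
    log gray
      io gray
        opt gray
          opt→ui: ui is gray → back edge
Back edge closes the cycle ui → codegen → log → io → opt → ui; its vertices are {io, ui, log, opt, codegen}.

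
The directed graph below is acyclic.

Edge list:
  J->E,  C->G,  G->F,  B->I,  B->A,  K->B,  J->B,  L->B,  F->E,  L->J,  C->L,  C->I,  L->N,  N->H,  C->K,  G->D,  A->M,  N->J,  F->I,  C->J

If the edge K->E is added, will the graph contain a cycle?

Adding K→E creates a cycle iff E can already reach K.
Explore from E: no path reaches K. The graph stays acyclic.

No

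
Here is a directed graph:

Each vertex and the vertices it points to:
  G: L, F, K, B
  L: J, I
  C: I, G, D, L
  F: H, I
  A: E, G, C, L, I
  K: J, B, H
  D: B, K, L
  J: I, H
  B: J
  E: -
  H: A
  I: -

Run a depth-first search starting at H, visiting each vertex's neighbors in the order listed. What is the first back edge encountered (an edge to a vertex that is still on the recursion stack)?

DFS from H (visiting each vertex's neighbors in the order listed); mark gray on enter, black on exit:
H gray
  A gray
    E gray
    E black
    G gray
      L gray
        J gray
          I gray
          I black
          J→H: H is gray → back edge
First back edge: J → H.

J→H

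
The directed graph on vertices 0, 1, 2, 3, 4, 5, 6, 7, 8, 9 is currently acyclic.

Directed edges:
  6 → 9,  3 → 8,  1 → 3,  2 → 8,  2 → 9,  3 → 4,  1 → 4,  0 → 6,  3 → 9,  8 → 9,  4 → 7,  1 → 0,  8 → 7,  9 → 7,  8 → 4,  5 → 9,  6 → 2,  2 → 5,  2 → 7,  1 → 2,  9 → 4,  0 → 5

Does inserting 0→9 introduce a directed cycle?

No

Adding 0→9 creates a cycle iff 9 can already reach 0.
Explore from 9: no path reaches 0. The graph stays acyclic.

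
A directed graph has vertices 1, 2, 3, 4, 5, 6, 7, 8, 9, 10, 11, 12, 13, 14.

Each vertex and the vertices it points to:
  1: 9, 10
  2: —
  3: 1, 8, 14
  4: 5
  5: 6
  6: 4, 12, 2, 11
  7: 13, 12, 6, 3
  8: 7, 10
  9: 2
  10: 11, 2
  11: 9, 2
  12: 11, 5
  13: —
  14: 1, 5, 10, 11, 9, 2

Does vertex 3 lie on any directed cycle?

Yes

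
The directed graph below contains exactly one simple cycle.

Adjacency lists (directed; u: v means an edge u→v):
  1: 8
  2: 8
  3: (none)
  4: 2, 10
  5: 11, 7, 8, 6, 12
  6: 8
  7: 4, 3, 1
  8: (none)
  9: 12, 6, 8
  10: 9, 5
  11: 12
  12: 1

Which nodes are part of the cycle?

DFS with gray/black marking from 4:
4 gray
  2 gray
    8 gray
    8 black
  2 black
  10 gray
    9 gray
      12 gray
        1 gray
          1→8: 8 black — skip
        1 black
      12 black
      6 gray
        6→8: 8 black — skip
      6 black
      9→8: 8 black — skip
    9 black
    5 gray
      11 gray
        11→12: 12 black — skip
      11 black
      7 gray
        7→4: 4 is gray → back edge
Back edge closes the cycle 4 → 10 → 5 → 7 → 4; its vertices are {4, 5, 7, 10}.

4, 5, 7, 10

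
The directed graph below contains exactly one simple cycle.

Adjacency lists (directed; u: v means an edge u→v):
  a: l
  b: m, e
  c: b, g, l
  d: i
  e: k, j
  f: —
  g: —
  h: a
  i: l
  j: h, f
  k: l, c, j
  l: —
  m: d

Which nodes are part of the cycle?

DFS with gray/black marking from b:
b gray
  m gray
    d gray
      i gray
        l gray
        l black
      i black
    d black
  m black
  e gray
    k gray
      k→l: l black — skip
      c gray
        c→b: b is gray → back edge
Back edge closes the cycle b → e → k → c → b; its vertices are {b, c, e, k}.

b, c, e, k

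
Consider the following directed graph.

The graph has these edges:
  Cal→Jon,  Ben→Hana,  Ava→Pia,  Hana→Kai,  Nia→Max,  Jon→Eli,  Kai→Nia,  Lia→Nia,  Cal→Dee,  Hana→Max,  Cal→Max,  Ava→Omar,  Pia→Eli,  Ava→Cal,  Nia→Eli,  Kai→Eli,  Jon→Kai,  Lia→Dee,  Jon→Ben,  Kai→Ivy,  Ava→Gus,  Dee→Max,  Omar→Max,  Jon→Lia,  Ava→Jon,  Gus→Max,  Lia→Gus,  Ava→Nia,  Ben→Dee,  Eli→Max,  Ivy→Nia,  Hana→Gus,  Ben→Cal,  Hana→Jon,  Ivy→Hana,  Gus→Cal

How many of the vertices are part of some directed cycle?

8

A vertex is on a directed cycle iff it belongs to a strongly connected component of size ≥ 2 (or has a self-loop).
The vertices on cycles are {Ben, Cal, Gus, Ivy, Jon, Kai, Lia, Hana} — 8 in total.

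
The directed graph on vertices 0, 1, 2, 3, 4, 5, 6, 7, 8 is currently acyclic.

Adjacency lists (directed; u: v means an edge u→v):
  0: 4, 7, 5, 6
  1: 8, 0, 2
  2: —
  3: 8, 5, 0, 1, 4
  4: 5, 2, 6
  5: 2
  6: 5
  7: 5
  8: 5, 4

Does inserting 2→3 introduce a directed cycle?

Adding 2→3 creates a cycle iff 3 can already reach 2.
Path from 3: 3 → 1 → 2.
So 3 → … → 2 → 3 is a cycle.

Yes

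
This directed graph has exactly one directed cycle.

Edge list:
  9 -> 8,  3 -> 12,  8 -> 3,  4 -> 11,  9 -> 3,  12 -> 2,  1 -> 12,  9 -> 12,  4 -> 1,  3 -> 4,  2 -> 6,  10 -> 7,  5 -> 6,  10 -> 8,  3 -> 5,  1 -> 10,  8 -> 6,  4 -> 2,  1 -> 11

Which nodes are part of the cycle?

1, 3, 4, 8, 10

DFS with gray/black marking from 3:
3 gray
  5 gray
    6 gray
    6 black
  5 black
  4 gray
    2 gray
      2→6: 6 black — skip
    2 black
    1 gray
      10 gray
        8 gray
          8→6: 6 black — skip
          8→3: 3 is gray → back edge
Back edge closes the cycle 3 → 4 → 1 → 10 → 8 → 3; its vertices are {1, 3, 4, 8, 10}.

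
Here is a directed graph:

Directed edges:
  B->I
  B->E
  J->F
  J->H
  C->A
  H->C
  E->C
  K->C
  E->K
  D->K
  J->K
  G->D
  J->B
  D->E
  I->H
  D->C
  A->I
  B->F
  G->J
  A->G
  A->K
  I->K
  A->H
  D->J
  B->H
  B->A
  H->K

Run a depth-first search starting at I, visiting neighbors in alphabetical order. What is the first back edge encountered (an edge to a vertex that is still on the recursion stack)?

DFS from I (visiting neighbors in alphabetical order); mark gray on enter, black on exit:
I gray
  H gray
    C gray
      A gray
        G gray
          D gray
            D→C: C is gray → back edge
First back edge: D → C.

D→C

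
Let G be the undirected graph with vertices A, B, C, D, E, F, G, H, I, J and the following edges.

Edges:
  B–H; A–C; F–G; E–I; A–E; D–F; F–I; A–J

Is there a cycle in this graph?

No

DFS, tracking each vertex's parent; an edge to a visited non-parent vertex closes a cycle.
Start from H:
visit H (parent –)
  visit B (parent H)
    B–H: parent, skip
visit A (parent –)
  visit E (parent A)
    E–A: parent, skip
    visit I (parent E)
      visit F (parent I)
        F–I: parent, skip
        visit G (parent F)
          G–F: parent, skip
        visit D (parent F)
          D–F: parent, skip
      I–E: parent, skip
  visit C (parent A)
    C–A: parent, skip
  visit J (parent A)
    J–A: parent, skip
No non-parent visited neighbor found — the graph is a forest.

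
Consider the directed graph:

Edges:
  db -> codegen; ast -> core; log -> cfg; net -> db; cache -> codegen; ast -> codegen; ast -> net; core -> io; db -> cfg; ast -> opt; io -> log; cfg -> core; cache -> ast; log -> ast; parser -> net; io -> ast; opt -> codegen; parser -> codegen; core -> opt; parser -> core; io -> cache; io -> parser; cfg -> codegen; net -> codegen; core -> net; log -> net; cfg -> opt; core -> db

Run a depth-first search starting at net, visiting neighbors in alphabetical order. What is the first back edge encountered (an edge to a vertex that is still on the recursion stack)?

core→db

DFS from net (visiting neighbors in alphabetical order); mark gray on enter, black on exit:
net gray
  codegen gray
  codegen black
  db gray
    cfg gray
      cfg→codegen: codegen black — skip
      core gray
        core→db: db is gray → back edge
First back edge: core → db.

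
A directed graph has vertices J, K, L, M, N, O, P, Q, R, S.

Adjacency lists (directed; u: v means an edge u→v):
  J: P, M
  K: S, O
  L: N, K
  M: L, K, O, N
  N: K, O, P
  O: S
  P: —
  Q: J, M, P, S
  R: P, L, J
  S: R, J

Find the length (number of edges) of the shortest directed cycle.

4

For each vertex v, BFS finds the shortest path from v back to v.
The shortest such closed walk is S → J → M → K → S, length 4.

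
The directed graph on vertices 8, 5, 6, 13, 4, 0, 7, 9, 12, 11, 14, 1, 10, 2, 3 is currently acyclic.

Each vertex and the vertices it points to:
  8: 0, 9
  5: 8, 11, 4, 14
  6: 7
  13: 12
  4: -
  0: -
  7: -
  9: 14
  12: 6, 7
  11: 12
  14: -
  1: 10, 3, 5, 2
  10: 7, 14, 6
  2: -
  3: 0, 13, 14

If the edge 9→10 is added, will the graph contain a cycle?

Adding 9→10 creates a cycle iff 10 can already reach 9.
Explore from 10: no path reaches 9. The graph stays acyclic.

No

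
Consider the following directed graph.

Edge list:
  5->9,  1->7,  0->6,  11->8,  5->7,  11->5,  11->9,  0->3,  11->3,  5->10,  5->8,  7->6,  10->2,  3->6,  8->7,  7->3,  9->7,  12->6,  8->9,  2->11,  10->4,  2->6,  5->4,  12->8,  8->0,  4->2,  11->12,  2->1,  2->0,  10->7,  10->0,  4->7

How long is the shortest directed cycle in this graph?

4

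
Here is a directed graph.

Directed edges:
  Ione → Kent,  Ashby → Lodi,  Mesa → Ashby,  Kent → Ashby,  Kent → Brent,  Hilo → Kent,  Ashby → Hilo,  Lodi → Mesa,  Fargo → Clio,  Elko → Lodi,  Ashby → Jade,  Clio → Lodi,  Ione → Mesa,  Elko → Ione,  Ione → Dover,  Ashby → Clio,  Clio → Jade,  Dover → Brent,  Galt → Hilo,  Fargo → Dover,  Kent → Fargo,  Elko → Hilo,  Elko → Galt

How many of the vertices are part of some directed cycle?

7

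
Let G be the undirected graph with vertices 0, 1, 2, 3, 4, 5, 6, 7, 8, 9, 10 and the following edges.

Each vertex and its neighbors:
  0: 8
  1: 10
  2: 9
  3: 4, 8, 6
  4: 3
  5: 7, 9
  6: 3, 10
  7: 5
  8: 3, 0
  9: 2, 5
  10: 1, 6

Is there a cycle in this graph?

No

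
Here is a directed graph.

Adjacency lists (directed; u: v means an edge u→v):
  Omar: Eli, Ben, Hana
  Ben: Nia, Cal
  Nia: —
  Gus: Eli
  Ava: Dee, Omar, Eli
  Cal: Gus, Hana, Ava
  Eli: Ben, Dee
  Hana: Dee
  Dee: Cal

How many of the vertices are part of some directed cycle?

8

A vertex is on a directed cycle iff it belongs to a strongly connected component of size ≥ 2 (or has a self-loop).
The vertices on cycles are {Ava, Ben, Cal, Dee, Eli, Gus, Hana, Omar} — 8 in total.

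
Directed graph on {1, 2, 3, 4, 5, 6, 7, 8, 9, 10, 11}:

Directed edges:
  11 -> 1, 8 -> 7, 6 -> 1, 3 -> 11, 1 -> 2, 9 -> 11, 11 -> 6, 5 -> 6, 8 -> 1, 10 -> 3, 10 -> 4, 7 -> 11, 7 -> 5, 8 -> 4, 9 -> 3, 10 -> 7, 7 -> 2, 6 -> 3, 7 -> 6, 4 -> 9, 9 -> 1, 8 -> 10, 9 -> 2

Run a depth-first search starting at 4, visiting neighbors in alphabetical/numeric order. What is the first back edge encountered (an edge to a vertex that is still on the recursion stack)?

6→3

DFS from 4 (visiting neighbors in alphabetical/numeric order); mark gray on enter, black on exit:
4 gray
  9 gray
    1 gray
      2 gray
      2 black
    1 black
    9→2: 2 black — skip
    3 gray
      11 gray
        11→1: 1 black — skip
        6 gray
          6→1: 1 black — skip
          6→3: 3 is gray → back edge
First back edge: 6 → 3.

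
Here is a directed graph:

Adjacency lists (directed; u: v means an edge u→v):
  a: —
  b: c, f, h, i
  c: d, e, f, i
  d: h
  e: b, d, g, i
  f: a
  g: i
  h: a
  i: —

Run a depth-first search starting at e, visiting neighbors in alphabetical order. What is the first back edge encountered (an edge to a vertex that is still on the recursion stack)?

c→e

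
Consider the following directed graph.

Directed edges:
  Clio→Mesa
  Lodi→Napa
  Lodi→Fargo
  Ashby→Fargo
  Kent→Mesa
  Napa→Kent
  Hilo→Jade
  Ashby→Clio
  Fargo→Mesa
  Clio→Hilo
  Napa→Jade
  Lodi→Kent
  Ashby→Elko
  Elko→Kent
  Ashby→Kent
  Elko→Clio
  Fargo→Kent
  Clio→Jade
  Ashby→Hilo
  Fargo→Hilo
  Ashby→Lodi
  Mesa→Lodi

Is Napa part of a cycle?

Yes

Napa is on a cycle iff Napa can reach itself via ≥1 edge.
Napa → Kent → Mesa → Lodi → Napa — yes.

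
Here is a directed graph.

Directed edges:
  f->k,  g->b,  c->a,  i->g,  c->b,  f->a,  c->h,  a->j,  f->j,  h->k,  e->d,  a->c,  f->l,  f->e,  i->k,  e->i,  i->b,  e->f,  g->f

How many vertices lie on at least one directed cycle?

6

A vertex is on a directed cycle iff it belongs to a strongly connected component of size ≥ 2 (or has a self-loop).
The vertices on cycles are {a, c, e, f, g, i} — 6 in total.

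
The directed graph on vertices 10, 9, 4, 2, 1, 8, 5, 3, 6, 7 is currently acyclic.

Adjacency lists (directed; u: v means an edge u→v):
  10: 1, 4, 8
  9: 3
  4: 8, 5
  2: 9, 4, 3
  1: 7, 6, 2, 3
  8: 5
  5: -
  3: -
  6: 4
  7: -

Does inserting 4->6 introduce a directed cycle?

Yes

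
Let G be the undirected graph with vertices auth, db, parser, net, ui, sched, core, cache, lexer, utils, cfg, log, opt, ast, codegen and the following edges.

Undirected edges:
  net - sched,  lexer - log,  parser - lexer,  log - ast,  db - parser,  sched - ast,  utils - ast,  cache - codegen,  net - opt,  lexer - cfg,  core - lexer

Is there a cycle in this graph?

No

DFS, tracking each vertex's parent; an edge to a visited non-parent vertex closes a cycle.
Start from db:
visit db (parent –)
  visit parser (parent db)
    visit lexer (parent parser)
      visit cfg (parent lexer)
        cfg–lexer: parent, skip
      visit core (parent lexer)
        core–lexer: parent, skip
      lexer–parser: parent, skip
      visit log (parent lexer)
        log–lexer: parent, skip
        visit ast (parent log)
          ast–log: parent, skip
          visit sched (parent ast)
            sched–ast: parent, skip
            visit net (parent sched)
              visit opt (parent net)
                opt–net: parent, skip
              net–sched: parent, skip
          visit utils (parent ast)
            utils–ast: parent, skip
    parser–db: parent, skip
visit auth (parent –)
visit ui (parent –)
visit cache (parent –)
  visit codegen (parent cache)
    codegen–cache: parent, skip
No non-parent visited neighbor found — the graph is a forest.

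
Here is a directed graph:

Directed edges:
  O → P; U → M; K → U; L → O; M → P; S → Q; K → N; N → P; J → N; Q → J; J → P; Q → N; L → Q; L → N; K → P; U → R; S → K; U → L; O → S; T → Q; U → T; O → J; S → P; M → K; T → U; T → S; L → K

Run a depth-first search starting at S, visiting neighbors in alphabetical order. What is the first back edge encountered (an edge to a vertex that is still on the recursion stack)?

DFS from S (visiting neighbors in alphabetical order); mark gray on enter, black on exit:
S gray
  K gray
    N gray
      P gray
      P black
    N black
    K→P: P black — skip
    U gray
      L gray
        L→K: K is gray → back edge
First back edge: L → K.

L->K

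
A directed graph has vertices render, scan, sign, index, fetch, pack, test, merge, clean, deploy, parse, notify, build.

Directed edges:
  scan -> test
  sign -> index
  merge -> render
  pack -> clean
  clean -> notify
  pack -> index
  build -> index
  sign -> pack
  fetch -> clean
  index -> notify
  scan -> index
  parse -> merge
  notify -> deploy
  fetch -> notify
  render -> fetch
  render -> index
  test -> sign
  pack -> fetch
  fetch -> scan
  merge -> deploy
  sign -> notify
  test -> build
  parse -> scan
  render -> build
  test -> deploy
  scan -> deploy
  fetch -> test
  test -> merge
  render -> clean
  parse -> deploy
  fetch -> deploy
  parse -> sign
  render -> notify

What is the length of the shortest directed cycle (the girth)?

4

For each vertex v, BFS finds the shortest path from v back to v.
The shortest such closed walk is sign → pack → fetch → test → sign, length 4.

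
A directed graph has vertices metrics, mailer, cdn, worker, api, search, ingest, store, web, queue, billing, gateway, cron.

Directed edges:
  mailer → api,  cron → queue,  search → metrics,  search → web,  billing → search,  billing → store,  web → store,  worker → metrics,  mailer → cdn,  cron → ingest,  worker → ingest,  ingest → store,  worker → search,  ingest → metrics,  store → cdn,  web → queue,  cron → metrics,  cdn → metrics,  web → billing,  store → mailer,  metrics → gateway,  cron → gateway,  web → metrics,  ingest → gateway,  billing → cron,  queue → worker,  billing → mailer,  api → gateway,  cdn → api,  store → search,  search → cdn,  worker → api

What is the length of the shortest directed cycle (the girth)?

3

For each vertex v, BFS finds the shortest path from v back to v.
The shortest such closed walk is web → billing → search → web, length 3.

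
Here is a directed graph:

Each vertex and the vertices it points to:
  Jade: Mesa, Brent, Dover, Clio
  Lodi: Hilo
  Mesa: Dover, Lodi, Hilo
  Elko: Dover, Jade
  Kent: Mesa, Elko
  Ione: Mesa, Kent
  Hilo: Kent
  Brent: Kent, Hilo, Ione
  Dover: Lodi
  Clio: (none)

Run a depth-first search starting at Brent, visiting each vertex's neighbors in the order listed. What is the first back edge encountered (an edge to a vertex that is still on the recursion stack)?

Hilo→Kent

DFS from Brent (visiting each vertex's neighbors in the order listed); mark gray on enter, black on exit:
Brent gray
  Kent gray
    Mesa gray
      Dover gray
        Lodi gray
          Hilo gray
            Hilo→Kent: Kent is gray → back edge
First back edge: Hilo → Kent.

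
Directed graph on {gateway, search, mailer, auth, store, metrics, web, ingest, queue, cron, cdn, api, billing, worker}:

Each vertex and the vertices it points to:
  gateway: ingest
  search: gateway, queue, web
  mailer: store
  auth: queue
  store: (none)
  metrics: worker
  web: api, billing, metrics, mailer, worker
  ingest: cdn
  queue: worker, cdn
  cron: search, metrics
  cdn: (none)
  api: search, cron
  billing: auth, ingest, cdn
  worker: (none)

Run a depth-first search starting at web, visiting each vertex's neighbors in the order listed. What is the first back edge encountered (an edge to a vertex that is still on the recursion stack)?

DFS from web (visiting each vertex's neighbors in the order listed); mark gray on enter, black on exit:
web gray
  api gray
    search gray
      gateway gray
        ingest gray
          cdn gray
          cdn black
        ingest black
      gateway black
      queue gray
        worker gray
        worker black
        queue→cdn: cdn black — skip
      queue black
      search→web: web is gray → back edge
First back edge: search → web.

search→web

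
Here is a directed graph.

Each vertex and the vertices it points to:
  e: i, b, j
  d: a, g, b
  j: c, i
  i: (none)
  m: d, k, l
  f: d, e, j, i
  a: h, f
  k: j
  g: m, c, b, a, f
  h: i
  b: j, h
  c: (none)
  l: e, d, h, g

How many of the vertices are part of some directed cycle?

6

A vertex is on a directed cycle iff it belongs to a strongly connected component of size ≥ 2 (or has a self-loop).
The vertices on cycles are {a, d, f, g, l, m} — 6 in total.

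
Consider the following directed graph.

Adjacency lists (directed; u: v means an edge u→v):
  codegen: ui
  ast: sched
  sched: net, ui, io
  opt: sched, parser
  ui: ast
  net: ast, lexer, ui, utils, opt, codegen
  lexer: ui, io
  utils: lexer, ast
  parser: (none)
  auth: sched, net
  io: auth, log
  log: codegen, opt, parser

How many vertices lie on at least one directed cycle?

A vertex is on a directed cycle iff it belongs to a strongly connected component of size ≥ 2 (or has a self-loop).
The vertices on cycles are {io, ui, ast, log, net, opt, auth, lexer, sched, utils, codegen} — 11 in total.

11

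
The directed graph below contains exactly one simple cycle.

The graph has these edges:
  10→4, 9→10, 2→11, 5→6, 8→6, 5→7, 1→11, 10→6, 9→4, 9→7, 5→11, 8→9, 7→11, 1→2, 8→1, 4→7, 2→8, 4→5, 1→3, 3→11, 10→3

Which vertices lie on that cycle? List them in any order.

1, 2, 8

DFS with gray/black marking from 8:
8 gray
  6 gray
  6 black
  9 gray
    4 gray
      7 gray
        11 gray
        11 black
      7 black
      5 gray
        5→6: 6 black — skip
        5→7: 7 black — skip
        5→11: 11 black — skip
      5 black
    4 black
    10 gray
      3 gray
        3→11: 11 black — skip
      3 black
      10→6: 6 black — skip
      10→4: 4 black — skip
    10 black
    9→7: 7 black — skip
  9 black
  1 gray
    2 gray
      2→11: 11 black — skip
      2→8: 8 is gray → back edge
Back edge closes the cycle 8 → 1 → 2 → 8; its vertices are {1, 2, 8}.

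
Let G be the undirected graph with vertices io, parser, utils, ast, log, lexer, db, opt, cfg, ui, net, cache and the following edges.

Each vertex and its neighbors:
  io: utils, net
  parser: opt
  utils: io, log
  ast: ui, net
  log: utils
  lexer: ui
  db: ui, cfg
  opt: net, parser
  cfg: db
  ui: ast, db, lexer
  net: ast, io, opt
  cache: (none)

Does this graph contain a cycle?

DFS, tracking each vertex's parent; an edge to a visited non-parent vertex closes a cycle.
Start from db:
visit db (parent –)
  visit ui (parent db)
    visit ast (parent ui)
      ast–ui: parent, skip
      visit net (parent ast)
        net–ast: parent, skip
        visit io (parent net)
          visit utils (parent io)
            utils–io: parent, skip
            visit log (parent utils)
              log–utils: parent, skip
          io–net: parent, skip
        visit opt (parent net)
          opt–net: parent, skip
          visit parser (parent opt)
            parser–opt: parent, skip
    ui–db: parent, skip
    visit lexer (parent ui)
      lexer–ui: parent, skip
  visit cfg (parent db)
    cfg–db: parent, skip
visit cache (parent –)
No non-parent visited neighbor found — the graph is a forest.

No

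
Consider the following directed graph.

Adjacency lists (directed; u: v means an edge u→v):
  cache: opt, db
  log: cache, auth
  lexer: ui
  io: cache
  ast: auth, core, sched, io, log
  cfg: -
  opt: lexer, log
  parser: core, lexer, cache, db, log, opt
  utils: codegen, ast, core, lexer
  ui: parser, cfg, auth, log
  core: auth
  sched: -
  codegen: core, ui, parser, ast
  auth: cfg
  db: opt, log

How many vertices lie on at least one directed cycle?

7

A vertex is on a directed cycle iff it belongs to a strongly connected component of size ≥ 2 (or has a self-loop).
The vertices on cycles are {db, ui, log, opt, cache, lexer, parser} — 7 in total.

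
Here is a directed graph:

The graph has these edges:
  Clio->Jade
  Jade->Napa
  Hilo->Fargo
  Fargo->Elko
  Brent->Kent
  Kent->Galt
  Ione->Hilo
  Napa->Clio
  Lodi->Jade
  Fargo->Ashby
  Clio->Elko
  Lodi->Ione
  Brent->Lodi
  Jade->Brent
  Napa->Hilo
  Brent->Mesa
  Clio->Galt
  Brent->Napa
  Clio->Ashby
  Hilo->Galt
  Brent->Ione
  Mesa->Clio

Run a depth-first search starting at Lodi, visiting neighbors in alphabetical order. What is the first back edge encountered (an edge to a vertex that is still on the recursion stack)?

DFS from Lodi (visiting neighbors in alphabetical order); mark gray on enter, black on exit:
Lodi gray
  Ione gray
    Hilo gray
      Fargo gray
        Ashby gray
        Ashby black
        Elko gray
        Elko black
      Fargo black
      Galt gray
      Galt black
    Hilo black
  Ione black
  Jade gray
    Brent gray
      Brent→Ione: Ione black — skip
      Kent gray
        Kent→Galt: Galt black — skip
      Kent black
      Brent→Lodi: Lodi is gray → back edge
First back edge: Brent → Lodi.

Brent->Lodi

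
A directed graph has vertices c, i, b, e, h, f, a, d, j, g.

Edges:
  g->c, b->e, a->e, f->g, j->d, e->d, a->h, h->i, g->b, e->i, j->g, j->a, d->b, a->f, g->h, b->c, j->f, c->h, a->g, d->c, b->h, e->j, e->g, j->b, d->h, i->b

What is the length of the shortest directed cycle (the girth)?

3

For each vertex v, BFS finds the shortest path from v back to v.
The shortest such closed walk is j → a → e → j, length 3.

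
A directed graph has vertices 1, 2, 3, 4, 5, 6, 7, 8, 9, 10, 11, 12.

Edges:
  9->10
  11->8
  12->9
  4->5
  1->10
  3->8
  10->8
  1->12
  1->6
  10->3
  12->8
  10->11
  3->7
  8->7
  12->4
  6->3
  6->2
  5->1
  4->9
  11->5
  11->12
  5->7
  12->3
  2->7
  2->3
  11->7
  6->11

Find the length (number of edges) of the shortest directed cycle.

4

For each vertex v, BFS finds the shortest path from v back to v.
The shortest such closed walk is 1 → 6 → 11 → 5 → 1, length 4.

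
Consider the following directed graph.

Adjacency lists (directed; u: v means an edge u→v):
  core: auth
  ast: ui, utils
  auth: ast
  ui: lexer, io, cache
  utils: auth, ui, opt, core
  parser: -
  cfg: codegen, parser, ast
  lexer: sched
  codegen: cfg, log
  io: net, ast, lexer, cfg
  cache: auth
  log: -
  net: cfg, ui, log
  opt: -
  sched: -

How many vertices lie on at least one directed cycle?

10

A vertex is on a directed cycle iff it belongs to a strongly connected component of size ≥ 2 (or has a self-loop).
The vertices on cycles are {io, ui, ast, cfg, net, auth, core, cache, utils, codegen} — 10 in total.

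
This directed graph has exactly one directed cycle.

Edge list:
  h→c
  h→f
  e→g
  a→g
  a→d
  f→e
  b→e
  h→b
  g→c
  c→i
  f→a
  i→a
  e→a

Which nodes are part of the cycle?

DFS with gray/black marking from c:
c gray
  i gray
    a gray
      d gray
      d black
      g gray
        g→c: c is gray → back edge
Back edge closes the cycle c → i → a → g → c; its vertices are {a, c, g, i}.

a, c, g, i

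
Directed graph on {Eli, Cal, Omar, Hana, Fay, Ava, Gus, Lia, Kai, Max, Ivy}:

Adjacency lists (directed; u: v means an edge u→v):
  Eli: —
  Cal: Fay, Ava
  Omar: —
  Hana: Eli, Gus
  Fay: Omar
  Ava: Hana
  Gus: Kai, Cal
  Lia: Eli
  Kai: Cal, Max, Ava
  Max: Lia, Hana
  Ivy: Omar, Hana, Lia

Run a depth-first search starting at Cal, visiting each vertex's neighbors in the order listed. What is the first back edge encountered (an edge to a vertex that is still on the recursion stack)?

Kai→Cal

DFS from Cal (visiting each vertex's neighbors in the order listed); mark gray on enter, black on exit:
Cal gray
  Fay gray
    Omar gray
    Omar black
  Fay black
  Ava gray
    Hana gray
      Eli gray
      Eli black
      Gus gray
        Kai gray
          Kai→Cal: Cal is gray → back edge
First back edge: Kai → Cal.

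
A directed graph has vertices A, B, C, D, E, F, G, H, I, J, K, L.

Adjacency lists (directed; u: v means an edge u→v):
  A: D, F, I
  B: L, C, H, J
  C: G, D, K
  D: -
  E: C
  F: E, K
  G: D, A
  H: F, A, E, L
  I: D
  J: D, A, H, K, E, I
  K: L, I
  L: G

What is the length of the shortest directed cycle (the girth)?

For each vertex v, BFS finds the shortest path from v back to v.
The shortest such closed walk is F → K → L → G → A → F, length 5.

5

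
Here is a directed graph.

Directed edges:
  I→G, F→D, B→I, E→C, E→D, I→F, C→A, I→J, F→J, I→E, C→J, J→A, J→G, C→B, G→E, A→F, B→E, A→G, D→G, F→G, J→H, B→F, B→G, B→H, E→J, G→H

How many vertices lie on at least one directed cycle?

A vertex is on a directed cycle iff it belongs to a strongly connected component of size ≥ 2 (or has a self-loop).
The vertices on cycles are {A, B, C, D, E, F, G, I, J} — 9 in total.

9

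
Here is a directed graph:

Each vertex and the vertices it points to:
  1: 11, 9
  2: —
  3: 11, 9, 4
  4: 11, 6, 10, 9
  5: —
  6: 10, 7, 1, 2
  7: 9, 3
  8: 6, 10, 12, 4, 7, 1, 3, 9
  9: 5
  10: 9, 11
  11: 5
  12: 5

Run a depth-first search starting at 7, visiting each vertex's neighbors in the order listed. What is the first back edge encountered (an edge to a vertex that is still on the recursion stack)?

6→7

DFS from 7 (visiting each vertex's neighbors in the order listed); mark gray on enter, black on exit:
7 gray
  9 gray
    5 gray
    5 black
  9 black
  3 gray
    11 gray
      11→5: 5 black — skip
    11 black
    3→9: 9 black — skip
    4 gray
      4→11: 11 black — skip
      6 gray
        10 gray
          10→9: 9 black — skip
          10→11: 11 black — skip
        10 black
        6→7: 7 is gray → back edge
First back edge: 6 → 7.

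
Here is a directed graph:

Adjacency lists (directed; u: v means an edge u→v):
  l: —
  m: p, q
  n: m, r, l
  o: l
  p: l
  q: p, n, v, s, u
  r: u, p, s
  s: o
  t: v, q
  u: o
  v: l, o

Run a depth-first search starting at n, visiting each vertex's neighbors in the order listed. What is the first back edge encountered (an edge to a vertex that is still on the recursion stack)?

DFS from n (visiting each vertex's neighbors in the order listed); mark gray on enter, black on exit:
n gray
  m gray
    p gray
      l gray
      l black
    p black
    q gray
      q→p: p black — skip
      q→n: n is gray → back edge
First back edge: q → n.

q->n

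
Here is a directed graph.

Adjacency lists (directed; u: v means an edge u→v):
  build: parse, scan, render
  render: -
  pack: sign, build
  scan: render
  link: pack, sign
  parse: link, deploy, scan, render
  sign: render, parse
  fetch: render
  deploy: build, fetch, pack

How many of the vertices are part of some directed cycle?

A vertex is on a directed cycle iff it belongs to a strongly connected component of size ≥ 2 (or has a self-loop).
The vertices on cycles are {link, pack, sign, build, parse, deploy} — 6 in total.

6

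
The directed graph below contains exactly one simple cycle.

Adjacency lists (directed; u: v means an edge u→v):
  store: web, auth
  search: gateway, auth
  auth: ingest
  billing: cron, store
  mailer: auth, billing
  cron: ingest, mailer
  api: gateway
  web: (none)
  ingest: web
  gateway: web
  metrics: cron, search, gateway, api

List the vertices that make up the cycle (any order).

DFS with gray/black marking from cron:
cron gray
  ingest gray
    web gray
    web black
  ingest black
  mailer gray
    auth gray
      auth→ingest: ingest black — skip
    auth black
    billing gray
      billing→cron: cron is gray → back edge
Back edge closes the cycle cron → mailer → billing → cron; its vertices are {cron, mailer, billing}.

cron, mailer, billing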